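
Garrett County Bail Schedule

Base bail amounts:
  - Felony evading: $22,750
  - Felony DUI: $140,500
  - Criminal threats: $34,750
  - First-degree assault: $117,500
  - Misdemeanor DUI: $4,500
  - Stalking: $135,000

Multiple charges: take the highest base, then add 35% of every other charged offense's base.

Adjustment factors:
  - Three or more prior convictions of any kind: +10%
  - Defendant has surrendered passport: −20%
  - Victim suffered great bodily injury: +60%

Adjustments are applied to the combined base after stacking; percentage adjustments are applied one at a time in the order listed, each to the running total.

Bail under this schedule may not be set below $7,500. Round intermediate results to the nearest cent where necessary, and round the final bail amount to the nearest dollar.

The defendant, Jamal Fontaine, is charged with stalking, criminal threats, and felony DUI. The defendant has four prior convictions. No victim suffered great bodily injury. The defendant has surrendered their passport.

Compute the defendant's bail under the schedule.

$175,923

Base amounts from the schedule: stalking $135,000; criminal threats $34,750; felony DUI $140,500.
Stacking rule: highest base plus 35% of each additional charge. Highest is felony DUI at $140,500. Additional: $135,000 × 35% = $47,250; $34,750 × 35% = $12,162.50. Combined base = $140,500 + $59,412.50 = $199,912.50.
Three or more prior convictions of any kind (+10%): $199,912.50 × 1.1 = $219,903.75.
Defendant has surrendered passport (−20%): $219,903.75 × 0.8 = $175,923.
$175,923 is at or above the $7,500 minimum.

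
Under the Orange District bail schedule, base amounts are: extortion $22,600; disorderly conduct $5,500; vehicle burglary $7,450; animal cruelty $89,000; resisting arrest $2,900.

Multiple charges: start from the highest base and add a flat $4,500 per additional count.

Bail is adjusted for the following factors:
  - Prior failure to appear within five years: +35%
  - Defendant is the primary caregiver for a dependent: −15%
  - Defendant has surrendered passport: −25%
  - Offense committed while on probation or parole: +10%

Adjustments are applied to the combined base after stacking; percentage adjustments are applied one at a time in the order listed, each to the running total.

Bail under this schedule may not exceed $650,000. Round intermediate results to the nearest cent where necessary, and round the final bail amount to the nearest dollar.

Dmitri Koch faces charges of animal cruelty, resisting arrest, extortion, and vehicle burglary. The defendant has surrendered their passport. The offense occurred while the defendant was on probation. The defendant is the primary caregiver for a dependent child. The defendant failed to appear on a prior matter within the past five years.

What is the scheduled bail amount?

$97,035

Base amounts from the schedule: animal cruelty $89,000; resisting arrest $2,900; extortion $22,600; vehicle burglary $7,450.
Stacking rule: highest base plus $4,500 per additional charge. Highest is animal cruelty at $89,000; 3 additional charges → +$13,500. Combined base = $102,500.
Prior failure to appear within five years (+35%): $102,500 × 1.35 = $138,375.
Defendant is the primary caregiver for a dependent (−15%): $138,375 × 0.85 = $117,618.75.
Defendant has surrendered passport (−25%): $117,618.75 × 0.75 = $88,214.06.
Offense committed while on probation or parole (+10%): $88,214.06 × 1.1 = $97,035.47.
$97,035.47 is within the $650,000 maximum.
Rounded to the nearest dollar: $97,035.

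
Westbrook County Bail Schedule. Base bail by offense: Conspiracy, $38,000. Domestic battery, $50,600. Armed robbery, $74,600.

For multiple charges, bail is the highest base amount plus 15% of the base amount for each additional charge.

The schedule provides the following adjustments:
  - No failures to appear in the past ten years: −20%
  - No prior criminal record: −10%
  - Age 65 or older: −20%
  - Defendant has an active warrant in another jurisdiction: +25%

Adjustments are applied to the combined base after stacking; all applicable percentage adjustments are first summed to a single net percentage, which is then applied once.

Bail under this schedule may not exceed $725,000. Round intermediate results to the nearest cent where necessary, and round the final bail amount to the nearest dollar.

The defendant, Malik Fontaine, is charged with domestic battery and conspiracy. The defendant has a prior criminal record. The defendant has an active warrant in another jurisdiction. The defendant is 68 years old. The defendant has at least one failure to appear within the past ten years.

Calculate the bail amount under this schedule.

$59,115

Base amounts from the schedule: domestic battery $50,600; conspiracy $38,000.
Stacking rule: highest base plus 15% of each additional charge. Highest is domestic battery at $50,600. Additional: $38,000 × 15% = $5,700. Combined base = $50,600 + $5,700 = $56,300.
Net percentage adjustment: −20% +25% = +5%. $56,300 × 1.05 = $59,115.
$59,115 is within the $725,000 maximum.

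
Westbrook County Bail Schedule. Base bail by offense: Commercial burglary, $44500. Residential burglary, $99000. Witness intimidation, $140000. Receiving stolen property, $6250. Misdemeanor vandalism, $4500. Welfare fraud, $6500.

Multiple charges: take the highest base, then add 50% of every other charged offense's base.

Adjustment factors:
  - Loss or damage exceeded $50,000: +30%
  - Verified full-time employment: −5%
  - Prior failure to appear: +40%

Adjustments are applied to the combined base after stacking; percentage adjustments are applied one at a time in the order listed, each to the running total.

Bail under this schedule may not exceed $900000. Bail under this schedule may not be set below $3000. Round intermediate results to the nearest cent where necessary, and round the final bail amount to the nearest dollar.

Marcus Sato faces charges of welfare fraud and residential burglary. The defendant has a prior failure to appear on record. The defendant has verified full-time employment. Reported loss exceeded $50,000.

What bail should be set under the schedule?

Base amounts from the schedule: welfare fraud $6500; residential burglary $99000.
Stacking rule: highest base plus 50% of each additional charge. Highest is residential burglary at $99000. Additional: $6500 × 50% = $3250. Combined base = $99000 + $3250 = $102250.
Loss or damage exceeded $50,000 (+30%): $102250 × 1.3 = $132925.
Verified full-time employment (−5%): $132925 × 0.95 = $126278.75.
Prior failure to appear (+40%): $126278.75 × 1.4 = $176790.25.
$176790.25 is within the $900000 maximum.
$176790.25 is at or above the $3000 minimum.
Rounded to the nearest dollar: $176790.

$176790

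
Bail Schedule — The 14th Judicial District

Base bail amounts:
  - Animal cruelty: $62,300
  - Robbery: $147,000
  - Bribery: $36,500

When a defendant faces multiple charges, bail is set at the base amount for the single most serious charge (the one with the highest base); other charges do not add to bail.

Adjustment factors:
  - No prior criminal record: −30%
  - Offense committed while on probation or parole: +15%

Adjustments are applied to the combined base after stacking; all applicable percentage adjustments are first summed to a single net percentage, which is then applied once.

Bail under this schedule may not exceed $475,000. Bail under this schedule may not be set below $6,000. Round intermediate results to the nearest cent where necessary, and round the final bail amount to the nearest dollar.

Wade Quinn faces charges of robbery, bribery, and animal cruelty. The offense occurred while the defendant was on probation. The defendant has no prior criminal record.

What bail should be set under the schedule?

Base amounts from the schedule: robbery $147,000; bribery $36,500; animal cruelty $62,300.
Stacking rule: use the highest base only. Highest is robbery at $147,000. Combined base = $147,000.
Net percentage adjustment: −30% +15% = −15%. $147,000 × 0.85 = $124,950.
$124,950 is within the $475,000 maximum.
$124,950 is at or above the $6,000 minimum.

$124,950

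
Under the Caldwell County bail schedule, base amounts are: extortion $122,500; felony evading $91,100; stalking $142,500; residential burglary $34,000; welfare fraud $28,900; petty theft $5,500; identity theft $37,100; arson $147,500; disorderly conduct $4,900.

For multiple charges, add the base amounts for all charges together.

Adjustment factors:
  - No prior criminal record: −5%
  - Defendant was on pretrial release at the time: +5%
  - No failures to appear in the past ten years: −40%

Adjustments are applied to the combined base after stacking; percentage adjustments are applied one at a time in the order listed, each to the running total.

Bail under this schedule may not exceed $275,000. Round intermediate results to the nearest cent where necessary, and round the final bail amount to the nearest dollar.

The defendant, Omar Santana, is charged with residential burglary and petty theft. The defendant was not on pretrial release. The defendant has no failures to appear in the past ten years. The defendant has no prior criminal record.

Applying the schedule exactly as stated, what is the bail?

Base amounts from the schedule: residential burglary $34,000; petty theft $5,500.
Stacking rule: sum of all bases. $34,000 + $5,500 = $39,500.
No prior criminal record (−5%): $39,500 × 0.95 = $37,525.
No failures to appear in the past ten years (−40%): $37,525 × 0.6 = $22,515.
$22,515 is within the $275,000 maximum.

$22,515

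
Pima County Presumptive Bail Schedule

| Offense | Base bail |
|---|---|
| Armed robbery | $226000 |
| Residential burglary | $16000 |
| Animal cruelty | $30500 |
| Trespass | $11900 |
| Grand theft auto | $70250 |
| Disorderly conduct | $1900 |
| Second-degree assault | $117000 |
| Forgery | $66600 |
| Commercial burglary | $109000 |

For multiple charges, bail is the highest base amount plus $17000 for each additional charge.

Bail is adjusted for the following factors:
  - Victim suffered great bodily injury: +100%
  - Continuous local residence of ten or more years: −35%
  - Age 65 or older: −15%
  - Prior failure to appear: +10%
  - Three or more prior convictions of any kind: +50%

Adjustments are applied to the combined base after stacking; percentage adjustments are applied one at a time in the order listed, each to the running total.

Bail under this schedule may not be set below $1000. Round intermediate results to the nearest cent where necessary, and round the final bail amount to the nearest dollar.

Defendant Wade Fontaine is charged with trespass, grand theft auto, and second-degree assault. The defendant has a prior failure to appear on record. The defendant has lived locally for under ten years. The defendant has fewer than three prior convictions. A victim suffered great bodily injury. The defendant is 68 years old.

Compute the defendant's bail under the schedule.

$282370

Base amounts from the schedule: trespass $11900; grand theft auto $70250; second-degree assault $117000.
Stacking rule: highest base plus $17000 per additional charge. Highest is second-degree assault at $117000; 2 additional charges → +$34000. Combined base = $151000.
Victim suffered great bodily injury (+100%): $151000 × 2 = $302000.
Age 65 or older (−15%): $302000 × 0.85 = $256700.
Prior failure to appear (+10%): $256700 × 1.1 = $282370.
$282370 is at or above the $1000 minimum.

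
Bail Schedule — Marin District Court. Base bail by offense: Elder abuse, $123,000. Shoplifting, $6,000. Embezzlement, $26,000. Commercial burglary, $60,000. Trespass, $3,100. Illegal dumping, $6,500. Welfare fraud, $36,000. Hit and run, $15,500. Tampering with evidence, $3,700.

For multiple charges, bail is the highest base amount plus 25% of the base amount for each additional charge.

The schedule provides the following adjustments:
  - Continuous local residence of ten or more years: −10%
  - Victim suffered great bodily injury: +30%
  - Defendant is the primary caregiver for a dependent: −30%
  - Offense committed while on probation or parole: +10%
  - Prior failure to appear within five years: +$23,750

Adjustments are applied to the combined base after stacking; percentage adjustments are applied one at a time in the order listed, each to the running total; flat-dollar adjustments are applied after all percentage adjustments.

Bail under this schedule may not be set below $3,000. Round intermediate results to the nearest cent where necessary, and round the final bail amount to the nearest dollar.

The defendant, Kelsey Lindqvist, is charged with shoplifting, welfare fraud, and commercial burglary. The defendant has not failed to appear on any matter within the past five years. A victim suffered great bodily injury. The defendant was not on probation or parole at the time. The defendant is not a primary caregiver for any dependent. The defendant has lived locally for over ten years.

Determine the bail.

$82,485

Base amounts from the schedule: shoplifting $6,000; welfare fraud $36,000; commercial burglary $60,000.
Stacking rule: highest base plus 25% of each additional charge. Highest is commercial burglary at $60,000. Additional: $6,000 × 25% = $1,500; $36,000 × 25% = $9,000. Combined base = $60,000 + $10,500 = $70,500.
Continuous local residence of ten or more years (−10%): $70,500 × 0.9 = $63,450.
Victim suffered great bodily injury (+30%): $63,450 × 1.3 = $82,485.
$82,485 is at or above the $3,000 minimum.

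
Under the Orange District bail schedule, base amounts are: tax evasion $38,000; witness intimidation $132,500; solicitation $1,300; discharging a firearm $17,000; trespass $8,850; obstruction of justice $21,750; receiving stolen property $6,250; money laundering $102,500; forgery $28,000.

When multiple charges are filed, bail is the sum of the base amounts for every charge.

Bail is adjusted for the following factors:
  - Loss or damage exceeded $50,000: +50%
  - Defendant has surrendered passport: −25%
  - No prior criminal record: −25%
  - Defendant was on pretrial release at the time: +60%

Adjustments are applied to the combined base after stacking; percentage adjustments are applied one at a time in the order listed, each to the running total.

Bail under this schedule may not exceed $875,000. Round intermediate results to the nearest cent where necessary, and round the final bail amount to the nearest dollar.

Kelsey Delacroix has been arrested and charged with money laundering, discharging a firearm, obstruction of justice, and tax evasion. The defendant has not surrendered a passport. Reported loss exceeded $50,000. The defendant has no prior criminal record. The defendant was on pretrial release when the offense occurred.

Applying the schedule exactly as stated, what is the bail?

$322,650

Base amounts from the schedule: money laundering $102,500; discharging a firearm $17,000; obstruction of justice $21,750; tax evasion $38,000.
Stacking rule: sum of all bases. $102,500 + $17,000 + $21,750 + $38,000 = $179,250.
Loss or damage exceeded $50,000 (+50%): $179,250 × 1.5 = $268,875.
No prior criminal record (−25%): $268,875 × 0.75 = $201,656.25.
Defendant was on pretrial release at the time (+60%): $201,656.25 × 1.6 = $322,650.
$322,650 is within the $875,000 maximum.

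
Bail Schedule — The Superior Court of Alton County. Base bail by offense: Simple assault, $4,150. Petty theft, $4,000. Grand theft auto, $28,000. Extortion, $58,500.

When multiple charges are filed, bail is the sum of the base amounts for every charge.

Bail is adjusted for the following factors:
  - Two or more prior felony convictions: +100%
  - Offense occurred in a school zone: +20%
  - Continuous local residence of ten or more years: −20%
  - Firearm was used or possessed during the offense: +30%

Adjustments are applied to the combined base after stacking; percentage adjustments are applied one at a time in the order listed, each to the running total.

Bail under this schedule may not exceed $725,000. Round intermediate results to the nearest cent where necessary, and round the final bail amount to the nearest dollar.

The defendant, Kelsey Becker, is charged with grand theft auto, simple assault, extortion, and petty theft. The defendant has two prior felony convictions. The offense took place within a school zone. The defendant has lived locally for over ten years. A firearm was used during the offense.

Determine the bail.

Base amounts from the schedule: grand theft auto $28,000; simple assault $4,150; extortion $58,500; petty theft $4,000.
Stacking rule: sum of all bases. $28,000 + $4,150 + $58,500 + $4,000 = $94,650.
Two or more prior felony convictions (+100%): $94,650 × 2 = $189,300.
Offense occurred in a school zone (+20%): $189,300 × 1.2 = $227,160.
Continuous local residence of ten or more years (−20%): $227,160 × 0.8 = $181,728.
Firearm was used or possessed during the offense (+30%): $181,728 × 1.3 = $236,246.40.
$236,246.40 is within the $725,000 maximum.
Rounded to the nearest dollar: $236,246.

$236,246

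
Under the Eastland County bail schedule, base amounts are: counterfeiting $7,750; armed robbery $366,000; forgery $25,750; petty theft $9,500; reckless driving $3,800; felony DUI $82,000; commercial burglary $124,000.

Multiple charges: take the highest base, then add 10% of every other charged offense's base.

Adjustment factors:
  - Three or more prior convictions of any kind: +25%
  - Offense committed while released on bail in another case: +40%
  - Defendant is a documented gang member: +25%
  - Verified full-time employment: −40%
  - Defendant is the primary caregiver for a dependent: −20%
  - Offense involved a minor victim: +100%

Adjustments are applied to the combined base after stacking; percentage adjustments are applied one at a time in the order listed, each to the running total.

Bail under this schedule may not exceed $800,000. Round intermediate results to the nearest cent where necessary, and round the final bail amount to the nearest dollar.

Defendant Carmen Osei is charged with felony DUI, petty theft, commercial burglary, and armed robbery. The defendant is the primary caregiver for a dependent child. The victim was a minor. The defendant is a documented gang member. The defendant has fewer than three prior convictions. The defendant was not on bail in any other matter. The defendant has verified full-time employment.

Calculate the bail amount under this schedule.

Base amounts from the schedule: felony DUI $82,000; petty theft $9,500; commercial burglary $124,000; armed robbery $366,000.
Stacking rule: highest base plus 10% of each additional charge. Highest is armed robbery at $366,000. Additional: $82,000 × 10% = $8,200; $9,500 × 10% = $950; $124,000 × 10% = $12,400. Combined base = $366,000 + $21,550 = $387,550.
Defendant is a documented gang member (+25%): $387,550 × 1.25 = $484,437.50.
Verified full-time employment (−40%): $484,437.50 × 0.6 = $290,662.50.
Defendant is the primary caregiver for a dependent (−20%): $290,662.50 × 0.8 = $232,530.
Offense involved a minor victim (+100%): $232,530 × 2 = $465,060.
$465,060 is within the $800,000 maximum.

$465,060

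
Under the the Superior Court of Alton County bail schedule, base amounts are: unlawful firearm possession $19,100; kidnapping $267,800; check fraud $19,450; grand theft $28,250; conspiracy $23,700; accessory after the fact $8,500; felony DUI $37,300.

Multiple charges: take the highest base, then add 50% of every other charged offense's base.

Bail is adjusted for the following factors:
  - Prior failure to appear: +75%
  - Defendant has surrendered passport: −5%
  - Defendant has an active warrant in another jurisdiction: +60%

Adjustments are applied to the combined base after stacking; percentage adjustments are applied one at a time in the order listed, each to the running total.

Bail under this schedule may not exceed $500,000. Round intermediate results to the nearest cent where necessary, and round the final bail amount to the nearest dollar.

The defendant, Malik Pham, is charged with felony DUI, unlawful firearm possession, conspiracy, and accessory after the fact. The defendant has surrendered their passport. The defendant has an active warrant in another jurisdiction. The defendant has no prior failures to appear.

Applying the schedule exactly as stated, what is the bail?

$95,684

Base amounts from the schedule: felony DUI $37,300; unlawful firearm possession $19,100; conspiracy $23,700; accessory after the fact $8,500.
Stacking rule: highest base plus 50% of each additional charge. Highest is felony DUI at $37,300. Additional: $19,100 × 50% = $9,550; $23,700 × 50% = $11,850; $8,500 × 50% = $4,250. Combined base = $37,300 + $25,650 = $62,950.
Defendant has surrendered passport (−5%): $62,950 × 0.95 = $59,802.50.
Defendant has an active warrant in another jurisdiction (+60%): $59,802.50 × 1.6 = $95,684.
$95,684 is within the $500,000 maximum.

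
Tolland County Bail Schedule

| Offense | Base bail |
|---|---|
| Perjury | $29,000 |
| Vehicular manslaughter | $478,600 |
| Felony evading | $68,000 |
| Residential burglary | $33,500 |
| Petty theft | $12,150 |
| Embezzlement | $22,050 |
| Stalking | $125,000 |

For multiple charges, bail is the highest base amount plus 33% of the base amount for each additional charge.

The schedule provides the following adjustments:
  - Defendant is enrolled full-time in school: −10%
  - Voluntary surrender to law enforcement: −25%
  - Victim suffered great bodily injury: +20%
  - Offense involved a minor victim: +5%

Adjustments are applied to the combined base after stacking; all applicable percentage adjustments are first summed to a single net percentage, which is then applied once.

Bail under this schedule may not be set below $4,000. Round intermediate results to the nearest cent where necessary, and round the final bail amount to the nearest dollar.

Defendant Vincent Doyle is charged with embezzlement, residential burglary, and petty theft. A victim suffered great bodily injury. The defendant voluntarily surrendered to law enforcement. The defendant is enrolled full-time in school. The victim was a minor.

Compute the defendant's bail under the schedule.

Base amounts from the schedule: embezzlement $22,050; residential burglary $33,500; petty theft $12,150.
Stacking rule: highest base plus 33% of each additional charge. Highest is residential burglary at $33,500. Additional: $22,050 × 33% = $7,276.50; $12,150 × 33% = $4,009.50. Combined base = $33,500 + $11,286 = $44,786.
Net percentage adjustment: −10% −25% +20% +5% = −10%. $44,786 × 0.9 = $40,307.40.
$40,307.40 is at or above the $4,000 minimum.
Rounded to the nearest dollar: $40,307.

$40,307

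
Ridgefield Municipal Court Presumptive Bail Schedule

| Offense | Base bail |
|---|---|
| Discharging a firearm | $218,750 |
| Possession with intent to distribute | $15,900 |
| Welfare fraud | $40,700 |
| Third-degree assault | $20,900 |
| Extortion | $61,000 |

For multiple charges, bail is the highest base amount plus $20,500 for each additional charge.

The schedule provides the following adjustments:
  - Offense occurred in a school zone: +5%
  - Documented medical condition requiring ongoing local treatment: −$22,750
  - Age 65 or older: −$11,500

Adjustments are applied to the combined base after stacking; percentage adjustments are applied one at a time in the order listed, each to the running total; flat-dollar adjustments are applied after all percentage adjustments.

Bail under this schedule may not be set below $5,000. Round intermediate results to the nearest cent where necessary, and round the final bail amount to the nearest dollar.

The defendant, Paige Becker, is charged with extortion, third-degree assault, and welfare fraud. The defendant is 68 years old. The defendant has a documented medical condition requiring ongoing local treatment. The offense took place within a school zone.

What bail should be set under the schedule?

$72,850

Base amounts from the schedule: extortion $61,000; third-degree assault $20,900; welfare fraud $40,700.
Stacking rule: highest base plus $20,500 per additional charge. Highest is extortion at $61,000; 2 additional charges → +$41,000. Combined base = $102,000.
Offense occurred in a school zone (+5%): $102,000 × 1.05 = $107,100.
Documented medical condition requiring ongoing local treatment (−$22,750 flat): $107,100 − $22,750 = $84,350.
Age 65 or older (−$11,500 flat): $84,350 − $11,500 = $72,850.
$72,850 is at or above the $5,000 minimum.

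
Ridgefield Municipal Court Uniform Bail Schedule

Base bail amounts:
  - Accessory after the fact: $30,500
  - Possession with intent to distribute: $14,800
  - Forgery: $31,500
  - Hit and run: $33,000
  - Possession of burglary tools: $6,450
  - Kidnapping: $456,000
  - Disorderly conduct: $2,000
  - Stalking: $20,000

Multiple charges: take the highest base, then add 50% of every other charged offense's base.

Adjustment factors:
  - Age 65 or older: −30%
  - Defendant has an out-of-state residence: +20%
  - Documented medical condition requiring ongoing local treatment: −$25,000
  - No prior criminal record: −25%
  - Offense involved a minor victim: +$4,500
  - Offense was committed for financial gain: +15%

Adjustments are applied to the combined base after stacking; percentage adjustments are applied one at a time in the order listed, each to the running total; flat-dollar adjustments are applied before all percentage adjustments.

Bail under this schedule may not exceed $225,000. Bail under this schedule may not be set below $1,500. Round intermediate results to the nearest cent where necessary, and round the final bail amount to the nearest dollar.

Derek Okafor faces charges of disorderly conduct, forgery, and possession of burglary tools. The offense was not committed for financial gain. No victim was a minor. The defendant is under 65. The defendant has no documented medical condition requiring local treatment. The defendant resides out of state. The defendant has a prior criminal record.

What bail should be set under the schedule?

$42,870

Base amounts from the schedule: disorderly conduct $2,000; forgery $31,500; possession of burglary tools $6,450.
Stacking rule: highest base plus 50% of each additional charge. Highest is forgery at $31,500. Additional: $2,000 × 50% = $1,000; $6,450 × 50% = $3,225. Combined base = $31,500 + $4,225 = $35,725.
Defendant has an out-of-state residence (+20%): $35,725 × 1.2 = $42,870.
$42,870 is within the $225,000 maximum.
$42,870 is at or above the $1,500 minimum.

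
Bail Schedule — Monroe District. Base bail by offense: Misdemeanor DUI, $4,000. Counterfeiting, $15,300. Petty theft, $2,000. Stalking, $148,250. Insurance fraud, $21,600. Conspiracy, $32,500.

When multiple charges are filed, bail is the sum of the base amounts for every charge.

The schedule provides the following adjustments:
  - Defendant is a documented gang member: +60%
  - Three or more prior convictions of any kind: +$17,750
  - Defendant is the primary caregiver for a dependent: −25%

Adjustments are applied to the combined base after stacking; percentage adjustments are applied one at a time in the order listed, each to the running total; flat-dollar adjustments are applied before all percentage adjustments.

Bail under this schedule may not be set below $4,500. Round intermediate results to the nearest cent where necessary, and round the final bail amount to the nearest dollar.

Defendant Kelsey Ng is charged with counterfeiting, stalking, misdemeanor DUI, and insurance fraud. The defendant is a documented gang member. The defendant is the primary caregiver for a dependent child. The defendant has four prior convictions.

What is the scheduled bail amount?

$248,280

Base amounts from the schedule: counterfeiting $15,300; stalking $148,250; misdemeanor DUI $4,000; insurance fraud $21,600.
Stacking rule: sum of all bases. $15,300 + $148,250 + $4,000 + $21,600 = $189,150.
Three or more prior convictions of any kind (+$17,750 flat): $189,150 + $17,750 = $206,900.
Defendant is a documented gang member (+60%): $206,900 × 1.6 = $331,040.
Defendant is the primary caregiver for a dependent (−25%): $331,040 × 0.75 = $248,280.
$248,280 is at or above the $4,500 minimum.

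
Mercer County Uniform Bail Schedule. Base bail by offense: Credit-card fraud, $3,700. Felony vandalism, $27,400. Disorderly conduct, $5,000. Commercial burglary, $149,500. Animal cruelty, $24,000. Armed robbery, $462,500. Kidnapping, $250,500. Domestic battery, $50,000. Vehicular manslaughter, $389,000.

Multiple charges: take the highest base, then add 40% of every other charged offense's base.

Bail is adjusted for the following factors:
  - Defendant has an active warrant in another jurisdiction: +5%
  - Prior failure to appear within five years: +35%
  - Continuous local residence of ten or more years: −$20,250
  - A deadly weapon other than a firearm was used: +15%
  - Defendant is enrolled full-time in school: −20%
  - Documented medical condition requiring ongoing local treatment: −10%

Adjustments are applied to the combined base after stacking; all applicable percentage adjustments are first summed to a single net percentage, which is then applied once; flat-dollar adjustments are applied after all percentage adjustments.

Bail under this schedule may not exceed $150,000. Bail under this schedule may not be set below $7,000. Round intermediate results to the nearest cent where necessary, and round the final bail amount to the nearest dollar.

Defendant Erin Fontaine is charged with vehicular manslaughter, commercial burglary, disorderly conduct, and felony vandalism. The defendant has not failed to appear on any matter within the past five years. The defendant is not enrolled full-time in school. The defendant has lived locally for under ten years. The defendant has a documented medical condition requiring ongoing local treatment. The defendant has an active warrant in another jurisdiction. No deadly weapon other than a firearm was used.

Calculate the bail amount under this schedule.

Base amounts from the schedule: vehicular manslaughter $389,000; commercial burglary $149,500; disorderly conduct $5,000; felony vandalism $27,400.
Stacking rule: highest base plus 40% of each additional charge. Highest is vehicular manslaughter at $389,000. Additional: $149,500 × 40% = $59,800; $5,000 × 40% = $2,000; $27,400 × 40% = $10,960. Combined base = $389,000 + $72,760 = $461,760.
Net percentage adjustment: +5% −10% = −5%. $461,760 × 0.95 = $438,672.
Result $438,672 exceeds the maximum of $150,000; bail is capped at $150,000.
$150,000 is at or above the $7,000 minimum.

$150,000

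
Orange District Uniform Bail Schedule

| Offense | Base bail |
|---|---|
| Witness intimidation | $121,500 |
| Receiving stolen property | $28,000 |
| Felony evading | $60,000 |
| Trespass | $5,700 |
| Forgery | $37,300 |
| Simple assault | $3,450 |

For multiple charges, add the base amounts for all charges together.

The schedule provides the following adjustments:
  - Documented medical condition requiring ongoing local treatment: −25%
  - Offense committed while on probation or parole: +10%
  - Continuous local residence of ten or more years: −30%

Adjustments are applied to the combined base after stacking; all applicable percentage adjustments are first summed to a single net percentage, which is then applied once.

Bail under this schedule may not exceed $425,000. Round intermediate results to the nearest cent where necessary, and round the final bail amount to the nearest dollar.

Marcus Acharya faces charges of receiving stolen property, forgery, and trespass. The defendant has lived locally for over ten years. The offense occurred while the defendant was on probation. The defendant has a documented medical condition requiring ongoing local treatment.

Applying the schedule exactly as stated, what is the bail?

$39,050

Base amounts from the schedule: receiving stolen property $28,000; forgery $37,300; trespass $5,700.
Stacking rule: sum of all bases. $28,000 + $37,300 + $5,700 = $71,000.
Net percentage adjustment: −25% +10% −30% = −45%. $71,000 × 0.55 = $39,050.
$39,050 is within the $425,000 maximum.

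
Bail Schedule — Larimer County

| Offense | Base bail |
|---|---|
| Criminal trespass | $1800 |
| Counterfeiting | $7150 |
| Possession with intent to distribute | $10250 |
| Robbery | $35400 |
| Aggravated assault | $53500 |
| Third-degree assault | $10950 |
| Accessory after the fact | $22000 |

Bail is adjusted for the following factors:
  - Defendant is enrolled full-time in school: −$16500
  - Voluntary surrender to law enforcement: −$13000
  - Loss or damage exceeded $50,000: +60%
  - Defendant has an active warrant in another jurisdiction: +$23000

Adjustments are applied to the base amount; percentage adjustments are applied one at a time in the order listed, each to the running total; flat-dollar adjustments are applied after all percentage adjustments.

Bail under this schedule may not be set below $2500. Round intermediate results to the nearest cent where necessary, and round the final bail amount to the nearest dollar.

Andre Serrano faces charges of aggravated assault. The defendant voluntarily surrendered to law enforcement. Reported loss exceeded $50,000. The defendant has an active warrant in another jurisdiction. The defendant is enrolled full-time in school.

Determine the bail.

Base amounts from the schedule: aggravated assault $53500.
Single charge. Combined base = $53500.
Loss or damage exceeded $50,000 (+60%): $53500 × 1.6 = $85600.
Defendant is enrolled full-time in school (−$16500 flat): $85600 − $16500 = $69100.
Voluntary surrender to law enforcement (−$13000 flat): $69100 − $13000 = $56100.
Defendant has an active warrant in another jurisdiction (+$23000 flat): $56100 + $23000 = $79100.
$79100 is at or above the $2500 minimum.

$79100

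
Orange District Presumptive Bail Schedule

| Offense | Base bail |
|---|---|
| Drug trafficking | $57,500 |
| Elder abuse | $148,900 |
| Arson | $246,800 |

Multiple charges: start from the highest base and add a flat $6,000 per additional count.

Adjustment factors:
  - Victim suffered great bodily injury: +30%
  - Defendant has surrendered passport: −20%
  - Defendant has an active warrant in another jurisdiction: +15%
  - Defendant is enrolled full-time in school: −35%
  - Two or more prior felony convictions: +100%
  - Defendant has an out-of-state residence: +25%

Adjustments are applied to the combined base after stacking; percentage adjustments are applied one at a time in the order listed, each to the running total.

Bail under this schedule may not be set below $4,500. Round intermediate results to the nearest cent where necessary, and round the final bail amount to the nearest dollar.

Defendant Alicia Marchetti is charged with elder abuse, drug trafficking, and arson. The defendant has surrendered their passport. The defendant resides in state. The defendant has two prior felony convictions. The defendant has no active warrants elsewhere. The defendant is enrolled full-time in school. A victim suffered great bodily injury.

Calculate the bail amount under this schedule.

Base amounts from the schedule: elder abuse $148,900; drug trafficking $57,500; arson $246,800.
Stacking rule: highest base plus $6,000 per additional charge. Highest is arson at $246,800; 2 additional charges → +$12,000. Combined base = $258,800.
Victim suffered great bodily injury (+30%): $258,800 × 1.3 = $336,440.
Defendant has surrendered passport (−20%): $336,440 × 0.8 = $269,152.
Defendant is enrolled full-time in school (−35%): $269,152 × 0.65 = $174,948.80.
Two or more prior felony convictions (+100%): $174,948.80 × 2 = $349,897.60.
$349,897.60 is at or above the $4,500 minimum.
Rounded to the nearest dollar: $349,898.

$349,898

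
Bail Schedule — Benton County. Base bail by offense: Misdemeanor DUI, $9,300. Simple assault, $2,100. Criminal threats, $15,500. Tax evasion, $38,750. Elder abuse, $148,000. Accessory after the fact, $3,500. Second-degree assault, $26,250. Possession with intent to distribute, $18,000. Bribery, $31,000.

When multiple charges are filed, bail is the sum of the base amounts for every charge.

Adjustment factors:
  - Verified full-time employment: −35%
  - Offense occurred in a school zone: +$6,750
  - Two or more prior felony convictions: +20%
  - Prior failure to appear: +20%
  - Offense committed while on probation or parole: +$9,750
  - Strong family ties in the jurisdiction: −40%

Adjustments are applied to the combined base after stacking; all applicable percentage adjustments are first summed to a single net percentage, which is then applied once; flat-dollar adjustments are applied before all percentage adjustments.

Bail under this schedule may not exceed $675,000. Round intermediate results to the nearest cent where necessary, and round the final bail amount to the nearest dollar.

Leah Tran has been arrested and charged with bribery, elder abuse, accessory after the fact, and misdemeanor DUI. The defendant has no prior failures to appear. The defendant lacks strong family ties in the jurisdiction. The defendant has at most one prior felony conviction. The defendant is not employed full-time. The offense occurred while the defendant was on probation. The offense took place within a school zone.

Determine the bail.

Base amounts from the schedule: bribery $31,000; elder abuse $148,000; accessory after the fact $3,500; misdemeanor DUI $9,300.
Stacking rule: sum of all bases. $31,000 + $148,000 + $3,500 + $9,300 = $191,800.
Offense occurred in a school zone (+$6,750 flat): $191,800 + $6,750 = $198,550.
Offense committed while on probation or parole (+$9,750 flat): $198,550 + $9,750 = $208,300.
$208,300 is within the $675,000 maximum.

$208,300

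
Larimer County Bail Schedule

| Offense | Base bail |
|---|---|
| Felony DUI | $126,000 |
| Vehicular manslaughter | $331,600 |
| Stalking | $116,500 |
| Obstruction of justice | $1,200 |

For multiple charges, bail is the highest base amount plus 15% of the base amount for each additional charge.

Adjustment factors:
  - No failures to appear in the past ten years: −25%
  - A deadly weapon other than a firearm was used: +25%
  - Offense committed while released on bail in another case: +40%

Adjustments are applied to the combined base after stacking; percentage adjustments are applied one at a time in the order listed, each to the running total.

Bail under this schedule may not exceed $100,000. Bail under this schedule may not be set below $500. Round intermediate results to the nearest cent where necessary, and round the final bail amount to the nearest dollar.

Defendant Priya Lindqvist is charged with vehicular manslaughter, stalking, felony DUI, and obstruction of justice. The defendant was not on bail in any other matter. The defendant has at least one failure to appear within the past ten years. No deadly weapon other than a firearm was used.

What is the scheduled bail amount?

Base amounts from the schedule: vehicular manslaughter $331,600; stalking $116,500; felony DUI $126,000; obstruction of justice $1,200.
Stacking rule: highest base plus 15% of each additional charge. Highest is vehicular manslaughter at $331,600. Additional: $116,500 × 15% = $17,475; $126,000 × 15% = $18,900; $1,200 × 15% = $180. Combined base = $331,600 + $36,555 = $368,155.
No adjustment factors apply to this defendant.
Result $368,155 exceeds the maximum of $100,000; bail is capped at $100,000.
$100,000 is at or above the $500 minimum.

$100,000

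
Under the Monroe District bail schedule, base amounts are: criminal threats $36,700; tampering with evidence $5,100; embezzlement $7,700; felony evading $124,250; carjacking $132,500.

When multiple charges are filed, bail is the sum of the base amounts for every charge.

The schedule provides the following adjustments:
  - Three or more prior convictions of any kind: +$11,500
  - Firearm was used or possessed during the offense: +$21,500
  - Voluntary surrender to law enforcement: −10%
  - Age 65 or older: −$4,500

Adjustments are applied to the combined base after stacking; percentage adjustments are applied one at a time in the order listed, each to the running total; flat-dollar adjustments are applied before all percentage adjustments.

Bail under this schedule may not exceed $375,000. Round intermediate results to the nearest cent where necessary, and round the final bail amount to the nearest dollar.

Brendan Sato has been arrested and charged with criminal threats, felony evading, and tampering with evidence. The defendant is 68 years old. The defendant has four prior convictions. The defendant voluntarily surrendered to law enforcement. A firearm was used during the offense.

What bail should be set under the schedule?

$175,095

Base amounts from the schedule: criminal threats $36,700; felony evading $124,250; tampering with evidence $5,100.
Stacking rule: sum of all bases. $36,700 + $124,250 + $5,100 = $166,050.
Three or more prior convictions of any kind (+$11,500 flat): $166,050 + $11,500 = $177,550.
Firearm was used or possessed during the offense (+$21,500 flat): $177,550 + $21,500 = $199,050.
Age 65 or older (−$4,500 flat): $199,050 − $4,500 = $194,550.
Voluntary surrender to law enforcement (−10%): $194,550 × 0.9 = $175,095.
$175,095 is within the $375,000 maximum.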